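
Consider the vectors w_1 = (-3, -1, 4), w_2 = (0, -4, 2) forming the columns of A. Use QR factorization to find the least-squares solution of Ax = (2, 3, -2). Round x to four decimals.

x = (-0.3936, -0.5638)

w_1 = (-3, -1, 4); ‖w_1‖ = 5.0990, so q_1 = (-0.5883, -0.1961, 0.7845).
q_1·w_2 = (-0.5883)·0 + (-0.1961)·(-4) + 0.7845·2 = 2.3534.
u_2 = w_2 − 2.3534·q_1 = (1.3846, -3.5385, 0.1538).
‖u_2‖ = 3.8028, so q_2 = (0.3641, -0.9305, 0.0405).
Qᵀb = (-3.3340, -2.1442).
Back-substitute: x_2 = -2.1442/3.8028 = -0.5638.
x_1 = (-3.3340 − 2.3534·(-0.5638))/5.0990 = -0.3936.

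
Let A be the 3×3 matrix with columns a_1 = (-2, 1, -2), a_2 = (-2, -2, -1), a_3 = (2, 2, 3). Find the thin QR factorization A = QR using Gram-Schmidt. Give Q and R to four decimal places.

a_1 = (-2, 1, -2); ‖a_1‖ = 3.0000, so e_1 = (-0.6667, 0.3333, -0.6667).
e_1·a_2 = (-0.6667)·(-2) + 0.3333·(-2) + (-0.6667)·(-1) = 1.3333.
u_2 = a_2 − 1.3333·e_1 = (-1.1111, -2.4444, -0.1111).
‖u_2‖ = 2.6874, so e_2 = (-0.4134, -0.9096, -0.0413).
e_1·a_3 = (-0.6667)·2 + 0.3333·2 + (-0.6667)·3 = -2.6667; e_2·a_3 = (-0.4134)·2 + (-0.9096)·2 + (-0.0413)·3 = -2.7701.
u_3 = a_3 + 2.6667·e_1 + 2.7701·e_2 = (-0.9231, 0.3692, 1.1077).
‖u_3‖ = 1.4884, so e_3 = (-0.6202, 0.2481, 0.7442).

Q = [[-0.6667, -0.4134, -0.6202], [0.3333, -0.9096, 0.2481], [-0.6667, -0.0413, 0.7442]], R = [[3.0000, 1.3333, -2.6667], [0.0000, 2.6874, -2.7701], [0.0000, 0.0000, 1.4884]]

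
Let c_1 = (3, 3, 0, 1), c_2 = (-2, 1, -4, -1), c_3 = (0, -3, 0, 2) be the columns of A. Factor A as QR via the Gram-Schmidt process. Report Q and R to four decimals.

q_1 = c_1/‖c_1‖ = (3, 3, 0, 1)/4.3589 = (0.6882, 0.6882, 0.0000, 0.2294).
r_{12} = q_1·c_2 = -0.9177.
u_2 = c_2 + 0.9177·q_1 = (-1.3684, 1.6316, -4.0000, -0.7895).
‖u_2‖ = 4.5998, so q_2 = (-0.2975, 0.3547, -0.8696, -0.1716).
r_{13} = q_1·c_3 = -1.6059; r_{23} = q_2·c_3 = -1.4074.
u_3 = c_3 + 1.6059·q_1 + 1.4074·q_2 = (0.6866, -1.3955, -1.2239, 2.1269).
‖u_3‖ = 2.9052, so q_3 = (0.2363, -0.4804, -0.4213, 0.7321).

Q = [[0.6882, -0.2975, 0.2363], [0.6882, 0.3547, -0.4804], [0.0000, -0.8696, -0.4213], [0.2294, -0.1716, 0.7321]], R = [[4.3589, -0.9177, -1.6059], [0.0000, 4.5998, -1.4074], [0.0000, 0.0000, 2.9052]]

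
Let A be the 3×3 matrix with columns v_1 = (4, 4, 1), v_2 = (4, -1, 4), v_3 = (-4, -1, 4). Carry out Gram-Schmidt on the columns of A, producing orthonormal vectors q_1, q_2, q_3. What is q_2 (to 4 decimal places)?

v_1 = (4, 4, 1); ‖v_1‖ = 5.7446, so q_1 = (0.6963, 0.6963, 0.1741).
q_1·v_2 = 0.6963·4 + 0.6963·(-1) + 0.1741·4 = 2.7852.
u_2 = v_2 − 2.7852·q_1 = (2.0606, -2.9394, 3.5152).
‖u_2‖ = 5.0242, so q_2 = (0.4101, -0.5850, 0.6996).

q_2 = (0.4101, -0.5850, 0.6996)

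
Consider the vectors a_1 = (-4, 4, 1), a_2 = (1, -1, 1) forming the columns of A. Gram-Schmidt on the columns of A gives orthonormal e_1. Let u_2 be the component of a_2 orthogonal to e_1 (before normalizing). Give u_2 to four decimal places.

u_2 = (0.1515, -0.1515, 1.2121)

e_1 = a_1/‖a_1‖ = (-4, 4, 1)/5.7446 = (-0.6963, 0.6963, 0.1741).
r_{12} = e_1·a_2 = -1.2185.
u_2 = a_2 + 1.2185·e_1 = (0.1515, -0.1515, 1.2121).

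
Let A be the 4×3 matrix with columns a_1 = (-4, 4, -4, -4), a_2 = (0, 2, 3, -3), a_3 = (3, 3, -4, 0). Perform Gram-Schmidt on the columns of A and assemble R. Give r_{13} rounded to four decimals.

a_1 = (-4, 4, -4, -4); ‖a_1‖ = 8.0000, so q_1 = (-0.5000, 0.5000, -0.5000, -0.5000).
r_{13} = q_1·a_3 = 2.0000.

r_{13} = 2.0000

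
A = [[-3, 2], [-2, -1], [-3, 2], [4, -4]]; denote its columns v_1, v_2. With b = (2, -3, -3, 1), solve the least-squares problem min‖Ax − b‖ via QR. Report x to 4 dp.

x = (0.9015, 0.8175)

v_1 = (-3, -2, -3, 4); ‖v_1‖ = 6.1644, so q_1 = (-0.4867, -0.3244, -0.4867, 0.6489).
q_1·v_2 = (-0.4867)·2 + (-0.3244)·(-1) + (-0.4867)·2 + 0.6489·(-4) = -4.2178.
u_2 = v_2 + 4.2178·q_1 = (-0.0526, -2.3684, -0.0526, -1.2632).
‖u_2‖ = 2.6852, so q_2 = (-0.0196, -0.8820, -0.0196, -0.4704).
Qᵀb = (2.1089, 2.1952).
Back-substitute: x_2 = 2.1952/2.6852 = 0.8175.
x_1 = (2.1089 + 4.2178·0.8175)/6.1644 = 0.9015.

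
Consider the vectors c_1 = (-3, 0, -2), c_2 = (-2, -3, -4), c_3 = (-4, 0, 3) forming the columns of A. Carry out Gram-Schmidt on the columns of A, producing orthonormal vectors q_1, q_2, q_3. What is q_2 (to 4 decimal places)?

q_2 = (0.3298, -0.8040, -0.4948)

c_1 = (-3, 0, -2); ‖c_1‖ = 3.6056, so q_1 = (-0.8321, 0.0000, -0.5547).
q_1·c_2 = (-0.8321)·(-2) + 0.0000·(-3) + (-0.5547)·(-4) = 3.8829.
u_2 = c_2 − 3.8829·q_1 = (1.2308, -3.0000, -1.8462).
‖u_2‖ = 3.7314, so q_2 = (0.3298, -0.8040, -0.4948).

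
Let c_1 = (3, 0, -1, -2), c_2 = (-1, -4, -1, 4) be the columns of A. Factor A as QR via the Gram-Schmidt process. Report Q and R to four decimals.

c_1 = (3, 0, -1, -2); ‖c_1‖ = 3.7417, so q_1 = (0.8018, 0.0000, -0.2673, -0.5345).
q_1·c_2 = 0.8018·(-1) + 0.0000·(-4) + (-0.2673)·(-1) + (-0.5345)·4 = -2.6726.
u_2 = c_2 + 2.6726·q_1 = (1.1429, -4.0000, -1.7143, 2.5714).
‖u_2‖ = 5.1824, so q_2 = (0.2205, -0.7718, -0.3308, 0.4962).

Q = [[0.8018, 0.2205], [0.0000, -0.7718], [-0.2673, -0.3308], [-0.5345, 0.4962]], R = [[3.7417, -2.6726], [0.0000, 5.1824]]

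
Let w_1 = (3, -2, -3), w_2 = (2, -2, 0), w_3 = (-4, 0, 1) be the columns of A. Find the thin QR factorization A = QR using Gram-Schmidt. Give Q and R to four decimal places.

e_1 = w_1/‖w_1‖ = (3, -2, -3)/4.6904 = (0.6396, -0.4264, -0.6396).
r_{12} = e_1·w_2 = 2.1320.
u_2 = w_2 − 2.1320·e_1 = (0.6364, -1.0909, 1.3636).
‖u_2‖ = 1.8586, so e_2 = (0.3424, -0.5869, 0.7337).
r_{13} = e_1·w_3 = -3.1980; r_{23} = e_2·w_3 = -0.6359.
u_3 = w_3 + 3.1980·e_1 + 0.6359·e_2 = (-1.7368, -1.7368, -0.5789).
‖u_3‖ = 2.5236, so e_3 = (-0.6882, -0.6882, -0.2294).

Q = [[0.6396, 0.3424, -0.6882], [-0.4264, -0.5869, -0.6882], [-0.6396, 0.7337, -0.2294]], R = [[4.6904, 2.1320, -3.1980], [0.0000, 1.8586, -0.6359], [0.0000, 0.0000, 2.5236]]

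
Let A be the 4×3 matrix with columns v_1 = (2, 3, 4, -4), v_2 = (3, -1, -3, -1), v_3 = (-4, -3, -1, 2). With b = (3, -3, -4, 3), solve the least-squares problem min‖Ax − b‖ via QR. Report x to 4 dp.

v_1 = (2, 3, 4, -4); ‖v_1‖ = 6.7082, so e_1 = (0.2981, 0.4472, 0.5963, -0.5963).
e_1·v_2 = 0.2981·3 + 0.4472·(-1) + 0.5963·(-3) + (-0.5963)·(-1) = -0.7454.
u_2 = v_2 + 0.7454·e_1 = (3.2222, -0.6667, -2.5556, -1.4444).
‖u_2‖ = 4.4096, so e_2 = (0.7307, -0.1512, -0.5795, -0.3276).
e_1·v_3 = 0.2981·(-4) + 0.4472·(-3) + 0.5963·(-1) + (-0.5963)·2 = -4.3231; e_2·v_3 = 0.7307·(-4) + (-0.1512)·(-3) + (-0.5795)·(-1) + (-0.3276)·2 = -2.5450.
u_3 = v_3 + 4.3231·e_1 + 2.5450·e_2 = (-0.8514, -1.4514, 0.1029, -1.4114).
‖u_3‖ = 2.1987, so e_3 = (-0.3872, -0.6601, 0.0468, -0.6419).
Qᵀb = (-4.6212, 3.9812, -1.2943).
Back-substitute: x_3 = -1.2943/2.1987 = -0.5887.
x_2 = (3.9812 + 2.5450·(-0.5887))/4.4096 = 0.5631.
x_1 = (-4.6212 + 0.7454·0.5631 + 4.3231·(-0.5887))/6.7082 = -1.0057.

x = (-1.0057, 0.5631, -0.5887)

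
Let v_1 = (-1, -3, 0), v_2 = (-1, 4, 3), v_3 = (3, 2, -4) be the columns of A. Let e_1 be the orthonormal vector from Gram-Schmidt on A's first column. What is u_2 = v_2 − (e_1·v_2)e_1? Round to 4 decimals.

u_2 = (-2.1000, 0.7000, 3.0000)

e_1 = v_1/‖v_1‖ = (-1, -3, 0)/3.1623 = (-0.3162, -0.9487, 0.0000).
r_{12} = e_1·v_2 = -3.4785.
u_2 = v_2 + 3.4785·e_1 = (-2.1000, 0.7000, 3.0000).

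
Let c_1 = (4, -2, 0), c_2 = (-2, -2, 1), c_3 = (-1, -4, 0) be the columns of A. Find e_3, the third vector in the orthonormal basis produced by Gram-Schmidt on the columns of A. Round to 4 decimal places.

c_1 = (4, -2, 0); ‖c_1‖ = 4.4721, so e_1 = (0.8944, -0.4472, 0.0000).
e_1·c_2 = 0.8944·(-2) + (-0.4472)·(-2) + 0.0000·1 = -0.8944.
u_2 = c_2 + 0.8944·e_1 = (-1.2000, -2.4000, 1.0000).
‖u_2‖ = 2.8636, so e_2 = (-0.4191, -0.8381, 0.3492).
e_1·c_3 = 0.8944·(-1) + (-0.4472)·(-4) + 0.0000·0 = 0.8944; e_2·c_3 = (-0.4191)·(-1) + (-0.8381)·(-4) + 0.3492·0 = 3.7715.
u_3 = c_3 − 0.8944·e_1 − 3.7715·e_2 = (-0.2195, -0.4390, -1.3171).
‖u_3‖ = 1.4056, so e_3 = (-0.1562, -0.3123, -0.9370).

e_3 = (-0.1562, -0.3123, -0.9370)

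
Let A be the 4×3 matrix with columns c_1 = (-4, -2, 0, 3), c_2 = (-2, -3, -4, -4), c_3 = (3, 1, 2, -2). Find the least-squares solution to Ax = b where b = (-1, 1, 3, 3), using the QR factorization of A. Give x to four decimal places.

x = (0.7007, -0.5036, 0.4157)

e_1 = c_1/‖c_1‖ = (-4, -2, 0, 3)/5.3852 = (-0.7428, -0.3714, 0.0000, 0.5571).
r_{12} = e_1·c_2 = 0.3714.
u_2 = c_2 − 0.3714·e_1 = (-1.7241, -2.8621, -4.0000, -4.2069).
‖u_2‖ = 6.6979, so e_2 = (-0.2574, -0.4273, -0.5972, -0.6281).
r_{13} = e_1·c_3 = -3.7139; r_{23} = e_2·c_3 = -1.1378.
u_3 = c_3 + 3.7139·e_1 + 1.1378·e_2 = (-0.0515, -0.8655, 1.3205, -0.6457).
‖u_3‖ = 1.7066, so e_3 = (-0.0302, -0.5072, 0.7738, -0.3783).
Qᵀb = (2.0426, -3.8458, 0.7094).
Back-substitute: x_3 = 0.7094/1.7066 = 0.4157.
x_2 = (-3.8458 + 1.1378·0.4157)/6.6979 = -0.5036.
x_1 = (2.0426 − 0.3714·(-0.5036) + 3.7139·0.4157)/5.3852 = 0.7007.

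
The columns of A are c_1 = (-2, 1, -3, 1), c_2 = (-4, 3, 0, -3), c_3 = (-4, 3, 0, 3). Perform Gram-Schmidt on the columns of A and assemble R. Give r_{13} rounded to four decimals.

r_{13} = 3.6148

c_1 = (-2, 1, -3, 1); ‖c_1‖ = 3.8730, so q_1 = (-0.5164, 0.2582, -0.7746, 0.2582).
r_{13} = q_1·c_3 = 3.6148.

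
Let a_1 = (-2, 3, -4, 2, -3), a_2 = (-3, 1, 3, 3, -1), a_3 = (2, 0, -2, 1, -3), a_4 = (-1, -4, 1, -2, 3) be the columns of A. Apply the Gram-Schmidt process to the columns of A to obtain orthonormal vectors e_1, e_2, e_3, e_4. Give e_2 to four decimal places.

e_2 = (-0.5116, 0.1077, 0.6732, 0.5116, -0.1077)

a_1 = (-2, 3, -4, 2, -3); ‖a_1‖ = 6.4807, so e_1 = (-0.3086, 0.4629, -0.6172, 0.3086, -0.4629).
e_1·a_2 = (-0.3086)·(-3) + 0.4629·1 + (-0.6172)·3 + 0.3086·3 + (-0.4629)·(-1) = 0.9258.
u_2 = a_2 − 0.9258·e_1 = (-2.7143, 0.5714, 3.5714, 2.7143, -0.5714).
‖u_2‖ = 5.3050, so e_2 = (-0.5116, 0.1077, 0.6732, 0.5116, -0.1077).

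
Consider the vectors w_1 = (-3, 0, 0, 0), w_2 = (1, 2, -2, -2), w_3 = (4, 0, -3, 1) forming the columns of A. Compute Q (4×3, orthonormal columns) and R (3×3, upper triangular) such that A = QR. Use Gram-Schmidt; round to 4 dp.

Q = [[-1.0000, 0.0000, 0.0000], [0.0000, 0.5774, -0.2265], [0.0000, -0.5774, -0.7926], [0.0000, -0.5774, 0.5661]], R = [[3.0000, -1.0000, -4.0000], [0.0000, 3.4641, 1.1547], [0.0000, 0.0000, 2.9439]]

w_1 = (-3, 0, 0, 0); ‖w_1‖ = 3.0000, so e_1 = (-1.0000, 0.0000, 0.0000, 0.0000).
e_1·w_2 = (-1.0000)·1 + 0.0000·2 + 0.0000·(-2) + 0.0000·(-2) = -1.0000.
u_2 = w_2 + 1.0000·e_1 = (0.0000, 2.0000, -2.0000, -2.0000).
‖u_2‖ = 3.4641, so e_2 = (0.0000, 0.5774, -0.5774, -0.5774).
e_1·w_3 = (-1.0000)·4 + 0.0000·0 + 0.0000·(-3) + 0.0000·1 = -4.0000; e_2·w_3 = 0.0000·4 + 0.5774·0 + (-0.5774)·(-3) + (-0.5774)·1 = 1.1547.
u_3 = w_3 + 4.0000·e_1 − 1.1547·e_2 = (0.0000, -0.6667, -2.3333, 1.6667).
‖u_3‖ = 2.9439, so e_3 = (0.0000, -0.2265, -0.7926, 0.5661).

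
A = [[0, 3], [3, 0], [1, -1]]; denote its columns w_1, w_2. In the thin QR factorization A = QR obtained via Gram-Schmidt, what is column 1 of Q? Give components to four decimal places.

e_1 = (0.0000, 0.9487, 0.3162)

w_1 = (0, 3, 1); ‖w_1‖ = 3.1623, so e_1 = (0.0000, 0.9487, 0.3162).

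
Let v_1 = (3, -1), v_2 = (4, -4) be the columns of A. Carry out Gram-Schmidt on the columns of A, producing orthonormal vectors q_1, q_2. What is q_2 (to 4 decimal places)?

q_2 = (-0.3162, -0.9487)

v_1 = (3, -1); ‖v_1‖ = 3.1623, so q_1 = (0.9487, -0.3162).
q_1·v_2 = 0.9487·4 + (-0.3162)·(-4) = 5.0596.
u_2 = v_2 − 5.0596·q_1 = (-0.8000, -2.4000).
‖u_2‖ = 2.5298, so q_2 = (-0.3162, -0.9487).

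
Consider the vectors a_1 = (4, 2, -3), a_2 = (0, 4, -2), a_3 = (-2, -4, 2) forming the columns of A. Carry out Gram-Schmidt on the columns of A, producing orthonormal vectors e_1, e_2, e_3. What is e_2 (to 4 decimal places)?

e_2 = (-0.5307, 0.8339, -0.1516)

a_1 = (4, 2, -3); ‖a_1‖ = 5.3852, so e_1 = (0.7428, 0.3714, -0.5571).
e_1·a_2 = 0.7428·0 + 0.3714·4 + (-0.5571)·(-2) = 2.5997.
u_2 = a_2 − 2.5997·e_1 = (-1.9310, 3.0345, -0.5517).
‖u_2‖ = 3.6389, so e_2 = (-0.5307, 0.8339, -0.1516).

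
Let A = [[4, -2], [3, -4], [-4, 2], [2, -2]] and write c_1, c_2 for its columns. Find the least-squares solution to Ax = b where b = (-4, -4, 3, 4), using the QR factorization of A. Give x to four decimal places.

x = (-0.8136, -0.1441)

c_1 = (4, 3, -4, 2); ‖c_1‖ = 6.7082, so e_1 = (0.5963, 0.4472, -0.5963, 0.2981).
e_1·c_2 = 0.5963·(-2) + 0.4472·(-4) + (-0.5963)·2 + 0.2981·(-2) = -4.7703.
u_2 = c_2 + 4.7703·e_1 = (0.8444, -1.8667, -0.8444, -0.5778).
‖u_2‖ = 2.2901, so e_2 = (0.3687, -0.8151, -0.3687, -0.2523).
Qᵀb = (-4.7703, -0.3299).
Back-substitute: x_2 = -0.3299/2.2901 = -0.1441.
x_1 = (-4.7703 + 4.7703·(-0.1441))/6.7082 = -0.8136.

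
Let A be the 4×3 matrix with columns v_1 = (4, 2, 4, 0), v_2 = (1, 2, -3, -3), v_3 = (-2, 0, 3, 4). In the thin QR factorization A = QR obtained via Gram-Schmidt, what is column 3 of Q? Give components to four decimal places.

q_3 = (-0.4082, 0.8165, 0.0000, 0.4082)

v_1 = (4, 2, 4, 0); ‖v_1‖ = 6.0000, so q_1 = (0.6667, 0.3333, 0.6667, 0.0000).
q_1·v_2 = 0.6667·1 + 0.3333·2 + 0.6667·(-3) + 0.0000·(-3) = -0.6667.
u_2 = v_2 + 0.6667·q_1 = (1.4444, 2.2222, -2.5556, -3.0000).
‖u_2‖ = 4.7493, so q_2 = (0.3041, 0.4679, -0.5381, -0.6317).
q_1·v_3 = 0.6667·(-2) + 0.3333·0 + 0.6667·3 + 0.0000·4 = 0.6667; q_2·v_3 = 0.3041·(-2) + 0.4679·0 + (-0.5381)·3 + (-0.6317)·4 = -4.7493.
u_3 = v_3 − 0.6667·q_1 + 4.7493·q_2 = (-1.0000, 2.0000, 0.0000, 1.0000).
‖u_3‖ = 2.4495, so q_3 = (-0.4082, 0.8165, 0.0000, 0.4082).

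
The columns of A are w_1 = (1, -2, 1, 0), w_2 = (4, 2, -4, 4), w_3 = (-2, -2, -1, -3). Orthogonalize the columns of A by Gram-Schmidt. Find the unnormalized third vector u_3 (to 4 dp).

u_3 = (-0.3378, -1.4054, -2.4730, -1.4324)

w_1 = (1, -2, 1, 0); ‖w_1‖ = 2.4495, so q_1 = (0.4082, -0.8165, 0.4082, 0.0000).
q_1·w_2 = 0.4082·4 + (-0.8165)·2 + 0.4082·(-4) + 0.0000·4 = -1.6330.
u_2 = w_2 + 1.6330·q_1 = (4.6667, 0.6667, -3.3333, 4.0000).
‖u_2‖ = 7.0238, so q_2 = (0.6644, 0.0949, -0.4746, 0.5695).
q_1·w_3 = 0.4082·(-2) + (-0.8165)·(-2) + 0.4082·(-1) + 0.0000·(-3) = 0.4082; q_2·w_3 = 0.6644·(-2) + 0.0949·(-2) + (-0.4746)·(-1) + 0.5695·(-3) = -2.7526.
u_3 = w_3 − 0.4082·q_1 + 2.7526·q_2 = (-0.3378, -1.4054, -2.4730, -1.4324).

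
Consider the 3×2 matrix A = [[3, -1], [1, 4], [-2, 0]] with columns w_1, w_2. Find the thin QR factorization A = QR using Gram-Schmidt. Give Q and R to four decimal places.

e_1 = w_1/‖w_1‖ = (3, 1, -2)/3.7417 = (0.8018, 0.2673, -0.5345).
r_{12} = e_1·w_2 = 0.2673.
u_2 = w_2 − 0.2673·e_1 = (-1.2143, 3.9286, 0.1429).
‖u_2‖ = 4.1144, so e_2 = (-0.2951, 0.9548, 0.0347).

Q = [[0.8018, -0.2951], [0.2673, 0.9548], [-0.5345, 0.0347]], R = [[3.7417, 0.2673], [0.0000, 4.1144]]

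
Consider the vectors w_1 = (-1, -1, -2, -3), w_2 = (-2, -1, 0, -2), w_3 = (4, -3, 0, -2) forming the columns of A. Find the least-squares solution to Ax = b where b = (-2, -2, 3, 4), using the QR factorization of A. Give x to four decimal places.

x = (-2.0777, 1.8641, 0.0777)

w_1 = (-1, -1, -2, -3); ‖w_1‖ = 3.8730, so q_1 = (-0.2582, -0.2582, -0.5164, -0.7746).
q_1·w_2 = (-0.2582)·(-2) + (-0.2582)·(-1) + (-0.5164)·0 + (-0.7746)·(-2) = 2.3238.
u_2 = w_2 − 2.3238·q_1 = (-1.4000, -0.4000, 1.2000, -0.2000).
‖u_2‖ = 1.8974, so q_2 = (-0.7379, -0.2108, 0.6325, -0.1054).
q_1·w_3 = (-0.2582)·4 + (-0.2582)·(-3) + (-0.5164)·0 + (-0.7746)·(-2) = 1.2910; q_2·w_3 = (-0.7379)·4 + (-0.2108)·(-3) + 0.6325·0 + (-0.1054)·(-2) = -2.1082.
u_3 = w_3 − 1.2910·q_1 + 2.1082·q_2 = (2.7778, -3.1111, 2.0000, -1.2222).
‖u_3‖ = 4.7842, so q_3 = (0.5806, -0.6503, 0.4180, -0.2555).
Qᵀb = (-3.6148, 3.3731, 0.3716).
Back-substitute: x_3 = 0.3716/4.7842 = 0.0777.
x_2 = (3.3731 + 2.1082·0.0777)/1.8974 = 1.8641.
x_1 = (-3.6148 − 2.3238·1.8641 − 1.2910·0.0777)/3.8730 = -2.0777.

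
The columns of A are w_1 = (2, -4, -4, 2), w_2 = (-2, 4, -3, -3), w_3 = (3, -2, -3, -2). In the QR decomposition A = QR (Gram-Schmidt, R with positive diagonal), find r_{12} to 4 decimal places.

r_{12} = -2.2136

w_1 = (2, -4, -4, 2); ‖w_1‖ = 6.3246, so e_1 = (0.3162, -0.6325, -0.6325, 0.3162).
r_{12} = e_1·w_2 = -2.2136.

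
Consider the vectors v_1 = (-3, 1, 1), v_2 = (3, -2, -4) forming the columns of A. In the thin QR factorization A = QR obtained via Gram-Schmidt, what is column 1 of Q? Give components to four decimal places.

e_1 = (-0.9045, 0.3015, 0.3015)

v_1 = (-3, 1, 1); ‖v_1‖ = 3.3166, so e_1 = (-0.9045, 0.3015, 0.3015).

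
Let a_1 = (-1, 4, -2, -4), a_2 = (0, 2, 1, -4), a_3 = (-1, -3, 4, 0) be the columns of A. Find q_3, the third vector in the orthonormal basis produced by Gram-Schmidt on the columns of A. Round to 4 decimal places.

q_1 = a_1/‖a_1‖ = (-1, 4, -2, -4)/6.0828 = (-0.1644, 0.6576, -0.3288, -0.6576).
r_{12} = q_1·a_2 = 3.6168.
u_2 = a_2 − 3.6168·q_1 = (0.5946, -0.3784, 2.1892, -1.6216).
‖u_2‖ = 2.8141, so q_2 = (0.2113, -0.1345, 0.7779, -0.5763).
r_{13} = q_1·a_3 = -3.1236; r_{23} = q_2·a_3 = 3.3039.
u_3 = a_3 + 3.1236·q_1 − 3.3039·q_2 = (-2.2116, -0.5017, 0.4027, -0.1502).
‖u_3‖ = 2.3082, so q_3 = (-0.9582, -0.2174, 0.1745, -0.0651).

q_3 = (-0.9582, -0.2174, 0.1745, -0.0651)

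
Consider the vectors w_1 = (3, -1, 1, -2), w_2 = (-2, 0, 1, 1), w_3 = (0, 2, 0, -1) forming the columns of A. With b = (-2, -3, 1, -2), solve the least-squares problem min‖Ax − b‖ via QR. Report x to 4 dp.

e_1 = w_1/‖w_1‖ = (3, -1, 1, -2)/3.8730 = (0.7746, -0.2582, 0.2582, -0.5164).
r_{12} = e_1·w_2 = -1.8074.
u_2 = w_2 + 1.8074·e_1 = (-0.6000, -0.4667, 1.4667, 0.0667).
‖u_2‖ = 1.6533, so e_2 = (-0.3629, -0.2823, 0.8871, 0.0403).
r_{13} = e_1·w_3 = 0.0000; r_{23} = e_2·w_3 = -0.6049.
u_3 = w_3 + 0.0000·e_1 + 0.6049·e_2 = (-0.2195, 1.8293, 0.5366, -0.9756).
‖u_3‖ = 2.1527, so e_3 = (-0.1020, 0.8498, 0.2493, -0.4532).
Qᵀb = (0.5164, 2.3791, -1.1897).
Back-substitute: x_3 = -1.1897/2.1527 = -0.5526.
x_2 = (2.3791 + 0.6049·(-0.5526))/1.6533 = 1.2368.
x_1 = (0.5164 + 1.8074·1.2368 + 0.0000·(-0.5526))/3.8730 = 0.7105.

x = (0.7105, 1.2368, -0.5526)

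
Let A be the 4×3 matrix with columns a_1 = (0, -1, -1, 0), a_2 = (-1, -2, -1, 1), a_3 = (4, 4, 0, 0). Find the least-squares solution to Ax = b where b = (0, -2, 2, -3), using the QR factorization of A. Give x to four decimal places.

e_1 = a_1/‖a_1‖ = (0, -1, -1, 0)/1.4142 = (0.0000, -0.7071, -0.7071, 0.0000).
r_{12} = e_1·a_2 = 2.1213.
u_2 = a_2 − 2.1213·e_1 = (-1.0000, -0.5000, 0.5000, 1.0000).
‖u_2‖ = 1.5811, so e_2 = (-0.6325, -0.3162, 0.3162, 0.6325).
r_{13} = e_1·a_3 = -2.8284; r_{23} = e_2·a_3 = -3.7947.
u_3 = a_3 + 2.8284·e_1 + 3.7947·e_2 = (1.6000, 0.8000, -0.8000, 2.4000).
‖u_3‖ = 3.0984, so e_3 = (0.5164, 0.2582, -0.2582, 0.7746).
Qᵀb = (0.0000, -0.6325, -3.3566).
Back-substitute: x_3 = -3.3566/3.0984 = -1.0833.
x_2 = (-0.6325 + 3.7947·(-1.0833))/1.5811 = -3.0000.
x_1 = (0.0000 − 2.1213·(-3.0000) + 2.8284·(-1.0833))/1.4142 = 2.3333.

x = (2.3333, -3.0000, -1.0833)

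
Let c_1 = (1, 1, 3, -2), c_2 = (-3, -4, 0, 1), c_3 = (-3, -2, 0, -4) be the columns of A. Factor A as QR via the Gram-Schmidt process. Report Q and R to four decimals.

c_1 = (1, 1, 3, -2); ‖c_1‖ = 3.8730, so e_1 = (0.2582, 0.2582, 0.7746, -0.5164).
e_1·c_2 = 0.2582·(-3) + 0.2582·(-4) + 0.7746·0 + (-0.5164)·1 = -2.3238.
u_2 = c_2 + 2.3238·e_1 = (-2.4000, -3.4000, 1.8000, -0.2000).
‖u_2‖ = 4.5387, so e_2 = (-0.5288, -0.7491, 0.3966, -0.0441).
e_1·c_3 = 0.2582·(-3) + 0.2582·(-2) + 0.7746·0 + (-0.5164)·(-4) = 0.7746; e_2·c_3 = (-0.5288)·(-3) + (-0.7491)·(-2) + 0.3966·0 + (-0.0441)·(-4) = 3.2608.
u_3 = c_3 − 0.7746·e_1 − 3.2608·e_2 = (-1.4757, 0.2427, -1.8932, -3.4563).
‖u_3‖ = 4.2151, so e_3 = (-0.3501, 0.0576, -0.4491, -0.8200).

Q = [[0.2582, -0.5288, -0.3501], [0.2582, -0.7491, 0.0576], [0.7746, 0.3966, -0.4491], [-0.5164, -0.0441, -0.8200]], R = [[3.8730, -2.3238, 0.7746], [0.0000, 4.5387, 3.2608], [0.0000, 0.0000, 4.2151]]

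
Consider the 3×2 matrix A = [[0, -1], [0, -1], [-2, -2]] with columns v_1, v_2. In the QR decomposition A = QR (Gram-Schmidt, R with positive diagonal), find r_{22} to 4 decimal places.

v_1 = (0, 0, -2); ‖v_1‖ = 2.0000, so e_1 = (0.0000, 0.0000, -1.0000).
e_1·v_2 = 0.0000·(-1) + 0.0000·(-1) + (-1.0000)·(-2) = 2.0000.
u_2 = v_2 − 2.0000·e_1 = (-1.0000, -1.0000, 0.0000).
r_{22} = ‖u_2‖ = 1.4142.

r_{22} = 1.4142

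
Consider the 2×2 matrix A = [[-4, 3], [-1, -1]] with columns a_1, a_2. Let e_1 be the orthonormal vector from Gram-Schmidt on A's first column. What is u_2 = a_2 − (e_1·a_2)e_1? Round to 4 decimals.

u_2 = (0.4118, -1.6471)

a_1 = (-4, -1); ‖a_1‖ = 4.1231, so e_1 = (-0.9701, -0.2425).
e_1·a_2 = (-0.9701)·3 + (-0.2425)·(-1) = -2.6679.
u_2 = a_2 + 2.6679·e_1 = (0.4118, -1.6471).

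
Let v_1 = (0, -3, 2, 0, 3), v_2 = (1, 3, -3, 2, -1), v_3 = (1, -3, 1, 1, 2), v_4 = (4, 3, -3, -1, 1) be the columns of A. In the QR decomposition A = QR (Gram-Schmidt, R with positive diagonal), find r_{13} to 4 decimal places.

e_1 = v_1/‖v_1‖ = (0, -3, 2, 0, 3)/4.6904 = (0.0000, -0.6396, 0.4264, 0.0000, 0.6396).
r_{13} = e_1·v_3 = 3.6244.

r_{13} = 3.6244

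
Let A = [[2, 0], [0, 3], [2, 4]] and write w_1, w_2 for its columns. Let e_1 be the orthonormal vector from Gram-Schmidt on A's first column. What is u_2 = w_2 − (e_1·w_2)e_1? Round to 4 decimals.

u_2 = (-2.0000, 3.0000, 2.0000)

w_1 = (2, 0, 2); ‖w_1‖ = 2.8284, so e_1 = (0.7071, 0.0000, 0.7071).
e_1·w_2 = 0.7071·0 + 0.0000·3 + 0.7071·4 = 2.8284.
u_2 = w_2 − 2.8284·e_1 = (-2.0000, 3.0000, 2.0000).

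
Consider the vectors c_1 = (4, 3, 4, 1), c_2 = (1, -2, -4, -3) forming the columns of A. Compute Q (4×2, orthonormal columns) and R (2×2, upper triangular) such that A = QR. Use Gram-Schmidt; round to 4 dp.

c_1 = (4, 3, 4, 1); ‖c_1‖ = 6.4807, so q_1 = (0.6172, 0.4629, 0.6172, 0.1543).
q_1·c_2 = 0.6172·1 + 0.4629·(-2) + 0.6172·(-4) + 0.1543·(-3) = -3.2404.
u_2 = c_2 + 3.2404·q_1 = (3.0000, -0.5000, -2.0000, -2.5000).
‖u_2‖ = 4.4159, so q_2 = (0.6794, -0.1132, -0.4529, -0.5661).

Q = [[0.6172, 0.6794], [0.4629, -0.1132], [0.6172, -0.4529], [0.1543, -0.5661]], R = [[6.4807, -3.2404], [0.0000, 4.4159]]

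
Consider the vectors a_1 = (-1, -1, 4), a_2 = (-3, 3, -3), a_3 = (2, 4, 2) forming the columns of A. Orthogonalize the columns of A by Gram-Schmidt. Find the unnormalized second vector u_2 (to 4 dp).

u_2 = (-3.6667, 2.3333, -0.3333)

a_1 = (-1, -1, 4); ‖a_1‖ = 4.2426, so e_1 = (-0.2357, -0.2357, 0.9428).
e_1·a_2 = (-0.2357)·(-3) + (-0.2357)·3 + 0.9428·(-3) = -2.8284.
u_2 = a_2 + 2.8284·e_1 = (-3.6667, 2.3333, -0.3333).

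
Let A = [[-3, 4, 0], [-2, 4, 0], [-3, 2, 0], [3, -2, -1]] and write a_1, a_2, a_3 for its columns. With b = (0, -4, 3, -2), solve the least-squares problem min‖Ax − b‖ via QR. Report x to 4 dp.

q_1 = a_1/‖a_1‖ = (-3, -2, -3, 3)/5.5678 = (-0.5388, -0.3592, -0.5388, 0.5388).
r_{12} = q_1·a_2 = -5.7474.
u_2 = a_2 + 5.7474·q_1 = (0.9032, 1.9355, -1.0968, 1.0968).
‖u_2‖ = 2.6396, so q_2 = (0.3422, 0.7332, -0.4155, 0.4155).
r_{13} = q_1·a_3 = -0.5388; r_{23} = q_2·a_3 = -0.4155.
u_3 = a_3 + 0.5388·q_1 + 0.4155·q_2 = (-0.1481, 0.1111, -0.4630, -0.5370).
‖u_3‖ = 0.7328, so q_3 = (-0.2022, 0.1516, -0.6317, -0.7328).
Qᵀb = (-1.2572, -5.0104, -1.0361).
Back-substitute: x_3 = -1.0361/0.7328 = -1.4138.
x_2 = (-5.0104 + 0.4155·(-1.4138))/2.6396 = -2.1207.
x_1 = (-1.2572 + 5.7474·(-2.1207) + 0.5388·(-1.4138))/5.5678 = -2.5517.

x = (-2.5517, -2.1207, -1.4138)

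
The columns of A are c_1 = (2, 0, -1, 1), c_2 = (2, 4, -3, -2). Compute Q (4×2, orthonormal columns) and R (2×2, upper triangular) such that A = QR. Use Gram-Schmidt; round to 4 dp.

e_1 = c_1/‖c_1‖ = (2, 0, -1, 1)/2.4495 = (0.8165, 0.0000, -0.4082, 0.4082).
r_{12} = e_1·c_2 = 2.0412.
u_2 = c_2 − 2.0412·e_1 = (0.3333, 4.0000, -2.1667, -2.8333).
‖u_2‖ = 5.3697, so e_2 = (0.0621, 0.7449, -0.4035, -0.5277).

Q = [[0.8165, 0.0621], [0.0000, 0.7449], [-0.4082, -0.4035], [0.4082, -0.5277]], R = [[2.4495, 2.0412], [0.0000, 5.3697]]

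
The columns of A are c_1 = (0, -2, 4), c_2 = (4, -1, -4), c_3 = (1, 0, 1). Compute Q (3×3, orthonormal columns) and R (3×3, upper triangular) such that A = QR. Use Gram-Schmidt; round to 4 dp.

Q = [[0.0000, 0.8305, 0.5571], [-0.4472, -0.4983, 0.7428], [0.8944, -0.2491, 0.3714]], R = [[4.4721, -3.1305, 0.8944], [0.0000, 4.8166, 0.5813], [0.0000, 0.0000, 0.9285]]

c_1 = (0, -2, 4); ‖c_1‖ = 4.4721, so e_1 = (0.0000, -0.4472, 0.8944).
e_1·c_2 = 0.0000·4 + (-0.4472)·(-1) + 0.8944·(-4) = -3.1305.
u_2 = c_2 + 3.1305·e_1 = (4.0000, -2.4000, -1.2000).
‖u_2‖ = 4.8166, so e_2 = (0.8305, -0.4983, -0.2491).
e_1·c_3 = 0.0000·1 + (-0.4472)·0 + 0.8944·1 = 0.8944; e_2·c_3 = 0.8305·1 + (-0.4983)·0 + (-0.2491)·1 = 0.5813.
u_3 = c_3 − 0.8944·e_1 − 0.5813·e_2 = (0.5172, 0.6897, 0.3448).
‖u_3‖ = 0.9285, so e_3 = (0.5571, 0.7428, 0.3714).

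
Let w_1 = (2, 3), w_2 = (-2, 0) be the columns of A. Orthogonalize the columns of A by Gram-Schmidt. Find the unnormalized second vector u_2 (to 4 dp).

w_1 = (2, 3); ‖w_1‖ = 3.6056, so e_1 = (0.5547, 0.8321).
e_1·w_2 = 0.5547·(-2) + 0.8321·0 = -1.1094.
u_2 = w_2 + 1.1094·e_1 = (-1.3846, 0.9231).

u_2 = (-1.3846, 0.9231)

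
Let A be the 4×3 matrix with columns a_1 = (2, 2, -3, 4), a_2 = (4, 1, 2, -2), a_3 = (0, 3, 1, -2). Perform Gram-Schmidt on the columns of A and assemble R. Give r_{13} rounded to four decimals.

a_1 = (2, 2, -3, 4); ‖a_1‖ = 5.7446, so q_1 = (0.3482, 0.3482, -0.5222, 0.6963).
r_{13} = q_1·a_3 = -0.8704.

r_{13} = -0.8704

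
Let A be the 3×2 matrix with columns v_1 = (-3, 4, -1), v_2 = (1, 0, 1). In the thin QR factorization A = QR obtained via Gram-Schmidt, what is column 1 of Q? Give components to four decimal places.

q_1 = v_1/‖v_1‖ = (-3, 4, -1)/5.0990 = (-0.5883, 0.7845, -0.1961).

q_1 = (-0.5883, 0.7845, -0.1961)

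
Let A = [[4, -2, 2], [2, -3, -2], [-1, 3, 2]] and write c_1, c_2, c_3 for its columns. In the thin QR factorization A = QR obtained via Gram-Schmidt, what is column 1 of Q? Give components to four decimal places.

c_1 = (4, 2, -1); ‖c_1‖ = 4.5826, so e_1 = (0.8729, 0.4364, -0.2182).

e_1 = (0.8729, 0.4364, -0.2182)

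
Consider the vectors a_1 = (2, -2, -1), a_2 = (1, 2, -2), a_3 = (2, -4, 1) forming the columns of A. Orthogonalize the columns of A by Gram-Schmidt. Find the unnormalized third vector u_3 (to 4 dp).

u_3 = (0.4444, 0.2222, 0.4444)

e_1 = a_1/‖a_1‖ = (2, -2, -1)/3.0000 = (0.6667, -0.6667, -0.3333).
r_{12} = e_1·a_2 = 0.0000.
u_2 = a_2 + 0.0000·e_1 = (1.0000, 2.0000, -2.0000).
‖u_2‖ = 3.0000, so e_2 = (0.3333, 0.6667, -0.6667).
r_{13} = e_1·a_3 = 3.6667; r_{23} = e_2·a_3 = -2.6667.
u_3 = a_3 − 3.6667·e_1 + 2.6667·e_2 = (0.4444, 0.2222, 0.4444).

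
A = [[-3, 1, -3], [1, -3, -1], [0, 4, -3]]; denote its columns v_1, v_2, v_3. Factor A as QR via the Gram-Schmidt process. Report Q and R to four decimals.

v_1 = (-3, 1, 0); ‖v_1‖ = 3.1623, so e_1 = (-0.9487, 0.3162, 0.0000).
e_1·v_2 = (-0.9487)·1 + 0.3162·(-3) + 0.0000·4 = -1.8974.
u_2 = v_2 + 1.8974·e_1 = (-0.8000, -2.4000, 4.0000).
‖u_2‖ = 4.7329, so e_2 = (-0.1690, -0.5071, 0.8452).
e_1·v_3 = (-0.9487)·(-3) + 0.3162·(-1) + 0.0000·(-3) = 2.5298; e_2·v_3 = (-0.1690)·(-3) + (-0.5071)·(-1) + 0.8452·(-3) = -1.5213.
u_3 = v_3 − 2.5298·e_1 + 1.5213·e_2 = (-0.8571, -2.5714, -1.7143).
‖u_3‖ = 3.2071, so e_3 = (-0.2673, -0.8018, -0.5345).

Q = [[-0.9487, -0.1690, -0.2673], [0.3162, -0.5071, -0.8018], [0.0000, 0.8452, -0.5345]], R = [[3.1623, -1.8974, 2.5298], [0.0000, 4.7329, -1.5213], [0.0000, 0.0000, 3.2071]]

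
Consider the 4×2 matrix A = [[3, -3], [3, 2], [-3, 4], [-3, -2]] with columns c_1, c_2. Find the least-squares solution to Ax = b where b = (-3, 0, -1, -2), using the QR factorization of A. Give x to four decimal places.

e_1 = c_1/‖c_1‖ = (3, 3, -3, -3)/6.0000 = (0.5000, 0.5000, -0.5000, -0.5000).
r_{12} = e_1·c_2 = -1.5000.
u_2 = c_2 + 1.5000·e_1 = (-2.2500, 2.7500, 3.2500, -2.7500).
‖u_2‖ = 5.5453, so e_2 = (-0.4058, 0.4959, 0.5861, -0.4959).
Qᵀb = (0.0000, 1.6230).
Back-substitute: x_2 = 1.6230/5.5453 = 0.2927.
x_1 = (0.0000 + 1.5000·0.2927)/6.0000 = 0.0732.

x = (0.0732, 0.2927)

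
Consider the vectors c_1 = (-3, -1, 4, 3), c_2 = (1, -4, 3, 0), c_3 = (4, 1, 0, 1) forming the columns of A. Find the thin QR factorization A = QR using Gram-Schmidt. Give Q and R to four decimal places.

Q = [[-0.5071, 0.4595, 0.7282], [-0.1690, -0.7886, 0.3549], [0.6761, 0.3291, 0.2304], [0.5071, -0.2422, 0.5392]], R = [[5.9161, 2.1974, -1.6903], [0.0000, 4.6012, 0.8072], [0.0000, 0.0000, 3.8067]]

c_1 = (-3, -1, 4, 3); ‖c_1‖ = 5.9161, so q_1 = (-0.5071, -0.1690, 0.6761, 0.5071).
q_1·c_2 = (-0.5071)·1 + (-0.1690)·(-4) + 0.6761·3 + 0.5071·0 = 2.1974.
u_2 = c_2 − 2.1974·q_1 = (2.1143, -3.6286, 1.5143, -1.1143).
‖u_2‖ = 4.6012, so q_2 = (0.4595, -0.7886, 0.3291, -0.2422).
q_1·c_3 = (-0.5071)·4 + (-0.1690)·1 + 0.6761·0 + 0.5071·1 = -1.6903; q_2·c_3 = 0.4595·4 + (-0.7886)·1 + 0.3291·0 + (-0.2422)·1 = 0.8072.
u_3 = c_3 + 1.6903·q_1 − 0.8072·q_2 = (2.7719, 1.3509, 0.8772, 2.0526).
‖u_3‖ = 3.8067, so q_3 = (0.7282, 0.3549, 0.2304, 0.5392).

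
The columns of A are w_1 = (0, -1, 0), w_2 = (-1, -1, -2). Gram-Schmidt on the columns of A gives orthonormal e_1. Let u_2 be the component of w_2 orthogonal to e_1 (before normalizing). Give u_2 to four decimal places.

u_2 = (-1.0000, 0.0000, -2.0000)

e_1 = w_1/‖w_1‖ = (0, -1, 0)/1.0000 = (0.0000, -1.0000, 0.0000).
r_{12} = e_1·w_2 = 1.0000.
u_2 = w_2 − 1.0000·e_1 = (-1.0000, 0.0000, -2.0000).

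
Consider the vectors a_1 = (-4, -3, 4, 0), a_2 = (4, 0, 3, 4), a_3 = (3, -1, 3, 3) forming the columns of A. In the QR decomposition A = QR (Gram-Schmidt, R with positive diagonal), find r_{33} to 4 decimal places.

r_{33} = 0.6975

e_1 = a_1/‖a_1‖ = (-4, -3, 4, 0)/6.4031 = (-0.6247, -0.4685, 0.6247, 0.0000).
r_{12} = e_1·a_2 = -0.6247.
u_2 = a_2 + 0.6247·e_1 = (3.6098, -0.2927, 3.3902, 4.0000).
‖u_2‖ = 6.3726, so e_2 = (0.5665, -0.0459, 0.5320, 0.6277).
r_{13} = e_1·a_3 = 0.4685; r_{23} = e_2·a_3 = 5.2244.
u_3 = a_3 − 0.4685·e_1 − 5.2244·e_2 = (0.3333, -0.5405, -0.0721, -0.2793).
r_{33} = ‖u_3‖ = 0.6975.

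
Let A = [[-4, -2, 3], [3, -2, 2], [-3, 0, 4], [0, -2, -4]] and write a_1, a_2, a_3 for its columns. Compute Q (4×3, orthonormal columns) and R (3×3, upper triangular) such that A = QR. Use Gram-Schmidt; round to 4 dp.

Q = [[-0.6860, -0.5119, 0.1248], [0.5145, -0.6314, 0.5741], [-0.5145, 0.0512, 0.4077], [0.0000, -0.5802, -0.6990]], R = [[5.8310, 0.3430, -3.0870], [0.0000, 3.4471, -0.2730], [0.0000, 0.0000, 5.9495]]

a_1 = (-4, 3, -3, 0); ‖a_1‖ = 5.8310, so e_1 = (-0.6860, 0.5145, -0.5145, 0.0000).
e_1·a_2 = (-0.6860)·(-2) + 0.5145·(-2) + (-0.5145)·0 + 0.0000·(-2) = 0.3430.
u_2 = a_2 − 0.3430·e_1 = (-1.7647, -2.1765, 0.1765, -2.0000).
‖u_2‖ = 3.4471, so e_2 = (-0.5119, -0.6314, 0.0512, -0.5802).
e_1·a_3 = (-0.6860)·3 + 0.5145·2 + (-0.5145)·4 + 0.0000·(-4) = -3.0870; e_2·a_3 = (-0.5119)·3 + (-0.6314)·2 + 0.0512·4 + (-0.5802)·(-4) = -0.2730.
u_3 = a_3 + 3.0870·e_1 + 0.2730·e_2 = (0.7426, 3.4158, 2.4257, -4.1584).
‖u_3‖ = 5.9495, so e_3 = (0.1248, 0.5741, 0.4077, -0.6990).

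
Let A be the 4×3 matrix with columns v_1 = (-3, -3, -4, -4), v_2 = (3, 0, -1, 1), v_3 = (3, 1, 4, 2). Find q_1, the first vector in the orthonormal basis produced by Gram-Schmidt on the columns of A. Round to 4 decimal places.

q_1 = (-0.4243, -0.4243, -0.5657, -0.5657)

v_1 = (-3, -3, -4, -4); ‖v_1‖ = 7.0711, so q_1 = (-0.4243, -0.4243, -0.5657, -0.5657).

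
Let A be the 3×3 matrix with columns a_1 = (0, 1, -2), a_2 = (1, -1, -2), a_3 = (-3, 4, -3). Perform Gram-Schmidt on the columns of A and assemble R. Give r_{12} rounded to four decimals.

a_1 = (0, 1, -2); ‖a_1‖ = 2.2361, so e_1 = (0.0000, 0.4472, -0.8944).
r_{12} = e_1·a_2 = 1.3416.

r_{12} = 1.3416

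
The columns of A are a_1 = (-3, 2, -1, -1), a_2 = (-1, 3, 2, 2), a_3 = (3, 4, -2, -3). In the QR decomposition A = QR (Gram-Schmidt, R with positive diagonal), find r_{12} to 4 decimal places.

a_1 = (-3, 2, -1, -1); ‖a_1‖ = 3.8730, so q_1 = (-0.7746, 0.5164, -0.2582, -0.2582).
r_{12} = q_1·a_2 = 1.2910.

r_{12} = 1.2910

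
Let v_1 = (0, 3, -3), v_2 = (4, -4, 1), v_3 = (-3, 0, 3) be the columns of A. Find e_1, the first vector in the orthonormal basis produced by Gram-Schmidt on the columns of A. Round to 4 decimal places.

v_1 = (0, 3, -3); ‖v_1‖ = 4.2426, so e_1 = (0.0000, 0.7071, -0.7071).

e_1 = (0.0000, 0.7071, -0.7071)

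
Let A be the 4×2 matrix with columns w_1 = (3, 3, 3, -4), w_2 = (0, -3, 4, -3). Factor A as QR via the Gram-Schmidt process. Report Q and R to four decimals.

w_1 = (3, 3, 3, -4); ‖w_1‖ = 6.5574, so e_1 = (0.4575, 0.4575, 0.4575, -0.6100).
e_1·w_2 = 0.4575·0 + 0.4575·(-3) + 0.4575·4 + (-0.6100)·(-3) = 2.2875.
u_2 = w_2 − 2.2875·e_1 = (-1.0465, -4.0465, 2.9535, -1.6047).
‖u_2‖ = 5.3635, so e_2 = (-0.1951, -0.7544, 0.5507, -0.2992).

Q = [[0.4575, -0.1951], [0.4575, -0.7544], [0.4575, 0.5507], [-0.6100, -0.2992]], R = [[6.5574, 2.2875], [0.0000, 5.3635]]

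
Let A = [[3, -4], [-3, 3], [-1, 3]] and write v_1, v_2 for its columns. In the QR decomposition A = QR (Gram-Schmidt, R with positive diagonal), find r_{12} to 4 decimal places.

e_1 = v_1/‖v_1‖ = (3, -3, -1)/4.3589 = (0.6882, -0.6882, -0.2294).
r_{12} = e_1·v_2 = -5.5060.

r_{12} = -5.5060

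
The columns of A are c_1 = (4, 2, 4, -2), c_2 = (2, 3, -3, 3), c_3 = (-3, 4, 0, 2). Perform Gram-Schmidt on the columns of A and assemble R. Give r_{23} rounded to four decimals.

c_1 = (4, 2, 4, -2); ‖c_1‖ = 6.3246, so e_1 = (0.6325, 0.3162, 0.6325, -0.3162).
e_1·c_2 = 0.6325·2 + 0.3162·3 + 0.6325·(-3) + (-0.3162)·3 = -0.6325.
u_2 = c_2 + 0.6325·e_1 = (2.4000, 3.2000, -2.6000, 2.8000).
‖u_2‖ = 5.5317, so e_2 = (0.4339, 0.5785, -0.4700, 0.5062).
r_{23} = e_2·c_3 = 2.0247.

r_{23} = 2.0247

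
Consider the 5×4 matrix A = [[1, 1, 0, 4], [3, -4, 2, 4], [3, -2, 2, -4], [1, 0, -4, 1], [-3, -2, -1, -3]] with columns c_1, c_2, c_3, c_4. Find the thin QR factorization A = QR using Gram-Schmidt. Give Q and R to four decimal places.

Q = [[0.1857, 0.3022, 0.0015, 0.4393], [0.5571, -0.6271, 0.0140, 0.5167], [0.5571, -0.1889, 0.1417, -0.7249], [0.1857, 0.0831, -0.9753, -0.0818], [-0.5571, -0.6876, -0.1689, -0.0890]], R = [[5.3852, -2.0426, 2.0426, 2.5997], [0.0000, 4.5637, -1.2769, 1.6018], [0.0000, 0.0000, 4.3814, -0.9734], [0.0000, 0.0000, 0.0000, 6.9085]]

c_1 = (1, 3, 3, 1, -3); ‖c_1‖ = 5.3852, so e_1 = (0.1857, 0.5571, 0.5571, 0.1857, -0.5571).
e_1·c_2 = 0.1857·1 + 0.5571·(-4) + 0.5571·(-2) + 0.1857·0 + (-0.5571)·(-2) = -2.0426.
u_2 = c_2 + 2.0426·e_1 = (1.3793, -2.8621, -0.8621, 0.3793, -3.1379).
‖u_2‖ = 4.5637, so e_2 = (0.3022, -0.6271, -0.1889, 0.0831, -0.6876).
e_1·c_3 = 0.1857·0 + 0.5571·2 + 0.5571·2 + 0.1857·(-4) + (-0.5571)·(-1) = 2.0426; e_2·c_3 = 0.3022·0 + (-0.6271)·2 + (-0.1889)·2 + 0.0831·(-4) + (-0.6876)·(-1) = -1.2769.
u_3 = c_3 − 2.0426·e_1 + 1.2769·e_2 = (0.0066, 0.0613, 0.6209, -4.2732, -0.7401).
‖u_3‖ = 4.3814, so e_3 = (0.0015, 0.0140, 0.1417, -0.9753, -0.1689).
e_1·c_4 = 0.1857·4 + 0.5571·4 + 0.5571·(-4) + 0.1857·1 + (-0.5571)·(-3) = 2.5997; e_2·c_4 = 0.3022·4 + (-0.6271)·4 + (-0.1889)·(-4) + 0.0831·1 + (-0.6876)·(-3) = 1.6018; e_3·c_4 = 0.0015·4 + 0.0140·4 + 0.1417·(-4) + (-0.9753)·1 + (-0.1689)·(-3) = -0.9734.
u_4 = c_4 − 2.5997·e_1 − 1.6018·e_2 + 0.9734·e_3 = (3.0346, 3.5699, -5.0078, -0.5652, -0.6147).
‖u_4‖ = 6.9085, so e_4 = (0.4393, 0.5167, -0.7249, -0.0818, -0.0890).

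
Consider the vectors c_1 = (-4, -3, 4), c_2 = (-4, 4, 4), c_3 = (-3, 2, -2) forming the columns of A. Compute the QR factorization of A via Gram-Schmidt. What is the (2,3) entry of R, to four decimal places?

c_1 = (-4, -3, 4); ‖c_1‖ = 6.4031, so e_1 = (-0.6247, -0.4685, 0.6247).
e_1·c_2 = (-0.6247)·(-4) + (-0.4685)·4 + 0.6247·4 = 3.1235.
u_2 = c_2 − 3.1235·e_1 = (-2.0488, 5.4634, 2.0488).
‖u_2‖ = 6.1842, so e_2 = (-0.3313, 0.8835, 0.3313).
r_{23} = e_2·c_3 = 2.0982.

r_{23} = 2.0982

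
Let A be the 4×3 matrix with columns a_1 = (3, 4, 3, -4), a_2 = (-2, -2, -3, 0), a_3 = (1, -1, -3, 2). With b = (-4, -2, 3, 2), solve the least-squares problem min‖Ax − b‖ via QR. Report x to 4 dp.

x = (-1.2735, -0.7187, -1.5637)

a_1 = (3, 4, 3, -4); ‖a_1‖ = 7.0711, so e_1 = (0.4243, 0.5657, 0.4243, -0.5657).
e_1·a_2 = 0.4243·(-2) + 0.5657·(-2) + 0.4243·(-3) + (-0.5657)·0 = -3.2527.
u_2 = a_2 + 3.2527·e_1 = (-0.6200, -0.1600, -1.6200, -1.8400).
‖u_2‖ = 2.5338, so e_2 = (-0.2447, -0.0631, -0.6394, -0.7262).
e_1·a_3 = 0.4243·1 + 0.5657·(-1) + 0.4243·(-3) + (-0.5657)·2 = -2.5456; e_2·a_3 = (-0.2447)·1 + (-0.0631)·(-1) + (-0.6394)·(-3) + (-0.7262)·2 = 0.2842.
u_3 = a_3 + 2.5456·e_1 − 0.2842·e_2 = (2.1495, 0.4579, -1.7383, 0.7664).
‖u_3‖ = 2.9050, so e_3 = (0.7399, 0.1576, -0.5984, 0.2638).
Qᵀb = (-2.6870, -2.2654, -4.5425).
Back-substitute: x_3 = -4.5425/2.9050 = -1.5637.
x_2 = (-2.2654 − 0.2842·(-1.5637))/2.5338 = -0.7187.
x_1 = (-2.6870 + 3.2527·(-0.7187) + 2.5456·(-1.5637))/7.0711 = -1.2735.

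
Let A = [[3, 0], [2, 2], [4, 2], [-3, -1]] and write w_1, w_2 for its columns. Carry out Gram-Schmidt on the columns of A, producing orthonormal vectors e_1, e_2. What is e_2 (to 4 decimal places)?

w_1 = (3, 2, 4, -3); ‖w_1‖ = 6.1644, so e_1 = (0.4867, 0.3244, 0.6489, -0.4867).
e_1·w_2 = 0.4867·0 + 0.3244·2 + 0.6489·2 + (-0.4867)·(-1) = 2.4333.
u_2 = w_2 − 2.4333·e_1 = (-1.1842, 1.2105, 0.4211, 0.1842).
‖u_2‖ = 1.7547, so e_2 = (-0.6749, 0.6899, 0.2400, 0.1050).

e_2 = (-0.6749, 0.6899, 0.2400, 0.1050)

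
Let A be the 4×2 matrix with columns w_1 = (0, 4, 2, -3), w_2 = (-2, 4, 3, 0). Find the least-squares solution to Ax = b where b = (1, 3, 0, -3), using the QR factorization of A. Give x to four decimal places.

w_1 = (0, 4, 2, -3); ‖w_1‖ = 5.3852, so q_1 = (0.0000, 0.7428, 0.3714, -0.5571).
q_1·w_2 = 0.0000·(-2) + 0.7428·4 + 0.3714·3 + (-0.5571)·0 = 4.0853.
u_2 = w_2 − 4.0853·q_1 = (-2.0000, 0.9655, 1.4828, 2.2759).
‖u_2‖ = 3.5086, so q_2 = (-0.5700, 0.2752, 0.4226, 0.6487).
Qᵀb = (3.8996, -1.6904).
Back-substitute: x_2 = -1.6904/3.5086 = -0.4818.
x_1 = (3.8996 − 4.0853·(-0.4818))/5.3852 = 1.0896.

x = (1.0896, -0.4818)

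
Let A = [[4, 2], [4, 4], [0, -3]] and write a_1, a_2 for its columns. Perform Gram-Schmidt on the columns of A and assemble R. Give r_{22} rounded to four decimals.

e_1 = a_1/‖a_1‖ = (4, 4, 0)/5.6569 = (0.7071, 0.7071, 0.0000).
r_{12} = e_1·a_2 = 4.2426.
u_2 = a_2 − 4.2426·e_1 = (-1.0000, 1.0000, -3.0000).
r_{22} = ‖u_2‖ = 3.3166.

r_{22} = 3.3166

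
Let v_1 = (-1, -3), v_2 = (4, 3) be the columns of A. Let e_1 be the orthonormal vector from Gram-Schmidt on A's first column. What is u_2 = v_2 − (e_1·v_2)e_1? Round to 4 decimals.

e_1 = v_1/‖v_1‖ = (-1, -3)/3.1623 = (-0.3162, -0.9487).
r_{12} = e_1·v_2 = -4.1110.
u_2 = v_2 + 4.1110·e_1 = (2.7000, -0.9000).

u_2 = (2.7000, -0.9000)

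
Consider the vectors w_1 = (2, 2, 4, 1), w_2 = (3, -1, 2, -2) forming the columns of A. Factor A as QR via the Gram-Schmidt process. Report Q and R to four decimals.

Q = [[0.4000, 0.5880], [0.4000, -0.4811], [0.8000, 0.1069], [0.2000, -0.6414]], R = [[5.0000, 2.0000], [0.0000, 3.7417]]

w_1 = (2, 2, 4, 1); ‖w_1‖ = 5.0000, so q_1 = (0.4000, 0.4000, 0.8000, 0.2000).
q_1·w_2 = 0.4000·3 + 0.4000·(-1) + 0.8000·2 + 0.2000·(-2) = 2.0000.
u_2 = w_2 − 2.0000·q_1 = (2.2000, -1.8000, 0.4000, -2.4000).
‖u_2‖ = 3.7417, so q_2 = (0.5880, -0.4811, 0.1069, -0.6414).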